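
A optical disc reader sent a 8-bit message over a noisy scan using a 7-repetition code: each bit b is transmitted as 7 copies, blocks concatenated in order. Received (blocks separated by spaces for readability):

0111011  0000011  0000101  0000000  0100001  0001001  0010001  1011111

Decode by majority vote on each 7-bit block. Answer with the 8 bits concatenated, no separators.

10000001

Block 1 (0111011): 5 ones → 1
Block 2 (0000011): 2 ones → 0
Block 3 (0000101): 2 ones → 0
Block 4 (0000000): 0 ones → 0
Block 5 (0100001): 2 ones → 0
Block 6 (0001001): 2 ones → 0
Block 7 (0010001): 2 ones → 0
Block 8 (1011111): 6 ones → 1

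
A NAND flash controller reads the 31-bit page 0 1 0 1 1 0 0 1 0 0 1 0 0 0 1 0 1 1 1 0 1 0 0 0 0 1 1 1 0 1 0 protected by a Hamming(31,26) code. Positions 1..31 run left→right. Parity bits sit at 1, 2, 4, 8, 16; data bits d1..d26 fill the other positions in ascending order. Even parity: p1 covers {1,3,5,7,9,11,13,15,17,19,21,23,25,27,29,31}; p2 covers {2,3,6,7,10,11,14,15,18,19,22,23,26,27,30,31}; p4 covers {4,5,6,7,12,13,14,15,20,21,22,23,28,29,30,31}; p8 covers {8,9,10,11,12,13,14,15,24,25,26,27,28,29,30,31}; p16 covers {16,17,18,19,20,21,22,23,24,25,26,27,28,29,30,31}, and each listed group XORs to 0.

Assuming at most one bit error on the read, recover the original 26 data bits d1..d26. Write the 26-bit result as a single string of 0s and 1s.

01001010001111010000111010

s1 (pos 1,3,5,7,9,11,13,15,17,19,21,23,25,27,29,31): 0⊕0⊕1⊕0⊕0⊕1⊕0⊕1⊕1⊕1⊕1⊕0⊕0⊕1⊕0⊕0 = 1
s2 (pos 2,3,6,7,10,11,14,15,18,19,22,23,26,27,30,31): 1⊕0⊕0⊕0⊕0⊕1⊕0⊕1⊕1⊕1⊕0⊕0⊕1⊕1⊕1⊕0 = 0
s4 (pos 4,5,6,7,12,13,14,15,20,21,22,23,28,29,30,31): 1⊕1⊕0⊕0⊕0⊕0⊕0⊕1⊕0⊕1⊕0⊕0⊕1⊕0⊕1⊕0 = 0
s8 (pos 8,9,10,11,12,13,14,15,24,25,26,27,28,29,30,31): 1⊕0⊕0⊕1⊕0⊕0⊕0⊕1⊕0⊕0⊕1⊕1⊕1⊕0⊕1⊕0 = 1
s16 (pos 16,17,18,19,20,21,22,23,24,25,26,27,28,29,30,31): 0⊕1⊕1⊕1⊕0⊕1⊕0⊕0⊕0⊕0⊕1⊕1⊕1⊕0⊕1⊕0 = 0
Syndrome s16…s1 = 01001 → error at position 9.
Flip position 9: 0101100100100010111010000111010 → 0101100110100010111010000111010
Read data bits from positions 3,5,6,7,9,10,11,12,13,14,15,17,18,19,20,21,22,23,24,25,26,27,28,29,30,31: 01001010001111010000111010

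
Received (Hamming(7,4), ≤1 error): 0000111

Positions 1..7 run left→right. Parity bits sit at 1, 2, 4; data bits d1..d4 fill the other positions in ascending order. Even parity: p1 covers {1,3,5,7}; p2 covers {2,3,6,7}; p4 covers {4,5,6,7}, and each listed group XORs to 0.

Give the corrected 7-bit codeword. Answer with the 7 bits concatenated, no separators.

s1 (pos 1,3,5,7): 0⊕0⊕1⊕1 = 0
s2 (pos 2,3,6,7): 0⊕0⊕1⊕1 = 0
s4 (pos 4,5,6,7): 0⊕1⊕1⊕1 = 1
Syndrome s4…s1 = 100 → error at position 4.
Flip position 4: 0000111 → 0001111

0001111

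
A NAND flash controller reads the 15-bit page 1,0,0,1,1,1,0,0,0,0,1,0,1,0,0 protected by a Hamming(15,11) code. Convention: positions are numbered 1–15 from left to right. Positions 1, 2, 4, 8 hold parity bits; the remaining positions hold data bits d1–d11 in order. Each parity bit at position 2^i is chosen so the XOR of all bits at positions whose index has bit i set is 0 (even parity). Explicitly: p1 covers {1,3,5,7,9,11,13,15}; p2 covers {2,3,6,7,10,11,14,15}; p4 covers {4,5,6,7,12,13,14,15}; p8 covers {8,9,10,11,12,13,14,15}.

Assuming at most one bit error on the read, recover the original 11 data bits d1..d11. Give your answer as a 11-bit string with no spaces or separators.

01100010100

s1 (pos 1,3,5,7,9,11,13,15): 1⊕0⊕1⊕0⊕0⊕1⊕1⊕0 = 0
s2 (pos 2,3,6,7,10,11,14,15): 0⊕0⊕1⊕0⊕0⊕1⊕0⊕0 = 0
s4 (pos 4,5,6,7,12,13,14,15): 1⊕1⊕1⊕0⊕0⊕1⊕0⊕0 = 0
s8 (pos 8,9,10,11,12,13,14,15): 0⊕0⊕0⊕1⊕0⊕1⊕0⊕0 = 0
Syndrome s8…s1 = 0000 → no error.
Read data bits from positions 3,5,6,7,9,10,11,12,13,14,15: 01100010100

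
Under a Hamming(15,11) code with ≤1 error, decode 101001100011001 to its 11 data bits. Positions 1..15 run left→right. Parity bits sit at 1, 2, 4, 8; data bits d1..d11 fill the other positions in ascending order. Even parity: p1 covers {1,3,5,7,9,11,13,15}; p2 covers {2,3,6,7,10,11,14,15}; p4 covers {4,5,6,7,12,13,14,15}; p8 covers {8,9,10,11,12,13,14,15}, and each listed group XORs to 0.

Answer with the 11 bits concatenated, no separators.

s1 (pos 1,3,5,7,9,11,13,15): 1⊕1⊕0⊕1⊕0⊕1⊕0⊕1 = 1
s2 (pos 2,3,6,7,10,11,14,15): 0⊕1⊕1⊕1⊕0⊕1⊕0⊕1 = 1
s4 (pos 4,5,6,7,12,13,14,15): 0⊕0⊕1⊕1⊕1⊕0⊕0⊕1 = 0
s8 (pos 8,9,10,11,12,13,14,15): 0⊕0⊕0⊕1⊕1⊕0⊕0⊕1 = 1
Syndrome s8…s1 = 1011 → error at position 11.
Flip position 11: 101001100011001 → 101001100001001
Read data bits from positions 3,5,6,7,9,10,11,12,13,14,15: 10110001001

10110001001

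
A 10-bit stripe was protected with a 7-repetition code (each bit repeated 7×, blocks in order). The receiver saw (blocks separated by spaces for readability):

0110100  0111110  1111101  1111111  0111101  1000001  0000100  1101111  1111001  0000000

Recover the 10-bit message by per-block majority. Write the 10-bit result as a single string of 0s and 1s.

0111100110

Block 1 (0110100): 3 ones → 0
Block 2 (0111110): 5 ones → 1
Block 3 (1111101): 6 ones → 1
Block 4 (1111111): 7 ones → 1
Block 5 (0111101): 5 ones → 1
Block 6 (1000001): 2 ones → 0
Block 7 (0000100): 1 one → 0
Block 8 (1101111): 6 ones → 1
Block 9 (1111001): 5 ones → 1
Block 10 (0000000): 0 ones → 0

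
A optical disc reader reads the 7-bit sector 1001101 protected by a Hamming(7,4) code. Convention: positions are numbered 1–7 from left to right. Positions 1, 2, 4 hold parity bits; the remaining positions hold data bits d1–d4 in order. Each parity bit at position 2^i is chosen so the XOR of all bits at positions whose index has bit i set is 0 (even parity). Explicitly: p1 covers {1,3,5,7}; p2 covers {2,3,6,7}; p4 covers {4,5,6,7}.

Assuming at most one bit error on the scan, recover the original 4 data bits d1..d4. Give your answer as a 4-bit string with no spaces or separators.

s1 (pos 1,3,5,7): 1⊕0⊕1⊕1 = 1
s2 (pos 2,3,6,7): 0⊕0⊕0⊕1 = 1
s4 (pos 4,5,6,7): 1⊕1⊕0⊕1 = 1
Syndrome s4…s1 = 111 → error at position 7.
Flip position 7: 1001101 → 1001100
Read data bits from positions 3,5,6,7: 0100

0100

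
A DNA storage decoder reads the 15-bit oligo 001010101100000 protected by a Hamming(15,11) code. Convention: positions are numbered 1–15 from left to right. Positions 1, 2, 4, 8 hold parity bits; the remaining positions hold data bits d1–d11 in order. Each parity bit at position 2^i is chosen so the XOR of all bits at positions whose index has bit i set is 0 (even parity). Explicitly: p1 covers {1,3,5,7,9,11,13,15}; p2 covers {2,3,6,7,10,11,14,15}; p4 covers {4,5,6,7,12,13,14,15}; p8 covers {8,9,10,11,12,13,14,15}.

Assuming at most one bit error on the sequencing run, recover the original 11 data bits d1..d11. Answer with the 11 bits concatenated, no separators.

s1 (pos 1,3,5,7,9,11,13,15): 0⊕1⊕1⊕1⊕1⊕0⊕0⊕0 = 0
s2 (pos 2,3,6,7,10,11,14,15): 0⊕1⊕0⊕1⊕1⊕0⊕0⊕0 = 1
s4 (pos 4,5,6,7,12,13,14,15): 0⊕1⊕0⊕1⊕0⊕0⊕0⊕0 = 0
s8 (pos 8,9,10,11,12,13,14,15): 0⊕1⊕1⊕0⊕0⊕0⊕0⊕0 = 0
Syndrome s8…s1 = 0010 → error at position 2.
Flip position 2: 001010101100000 → 011010101100000
Read data bits from positions 3,5,6,7,9,10,11,12,13,14,15: 11011100000

11011100000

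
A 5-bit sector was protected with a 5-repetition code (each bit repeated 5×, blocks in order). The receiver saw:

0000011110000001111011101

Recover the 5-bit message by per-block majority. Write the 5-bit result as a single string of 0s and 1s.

Block 1 (00000): 0 ones → 0
Block 2 (11110): 4 ones → 1
Block 3 (00000): 0 ones → 0
Block 4 (11110): 4 ones → 1
Block 5 (11101): 4 ones → 1

01011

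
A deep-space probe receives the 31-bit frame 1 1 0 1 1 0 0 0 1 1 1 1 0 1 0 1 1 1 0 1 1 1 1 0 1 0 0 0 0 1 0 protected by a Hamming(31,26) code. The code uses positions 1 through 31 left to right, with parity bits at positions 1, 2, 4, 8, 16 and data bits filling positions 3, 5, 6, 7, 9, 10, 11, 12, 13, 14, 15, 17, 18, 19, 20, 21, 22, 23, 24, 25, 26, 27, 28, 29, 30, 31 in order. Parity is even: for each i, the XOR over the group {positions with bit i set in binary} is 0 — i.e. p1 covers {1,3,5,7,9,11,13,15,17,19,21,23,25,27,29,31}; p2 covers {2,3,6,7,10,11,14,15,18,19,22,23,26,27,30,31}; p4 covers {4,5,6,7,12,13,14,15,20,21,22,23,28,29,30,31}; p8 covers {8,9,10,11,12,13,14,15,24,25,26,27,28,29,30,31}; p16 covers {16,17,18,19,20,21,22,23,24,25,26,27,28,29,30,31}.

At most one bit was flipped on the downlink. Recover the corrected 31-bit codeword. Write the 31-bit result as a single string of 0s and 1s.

1101100011110101110111101001010

s1 (pos 1,3,5,7,9,11,13,15,17,19,21,23,25,27,29,31): 1⊕0⊕1⊕0⊕1⊕1⊕0⊕0⊕1⊕0⊕1⊕1⊕1⊕0⊕0⊕0 = 0
s2 (pos 2,3,6,7,10,11,14,15,18,19,22,23,26,27,30,31): 1⊕0⊕0⊕0⊕1⊕1⊕1⊕0⊕1⊕0⊕1⊕1⊕0⊕0⊕1⊕0 = 0
s4 (pos 4,5,6,7,12,13,14,15,20,21,22,23,28,29,30,31): 1⊕1⊕0⊕0⊕1⊕0⊕1⊕0⊕1⊕1⊕1⊕1⊕0⊕0⊕1⊕0 = 1
s8 (pos 8,9,10,11,12,13,14,15,24,25,26,27,28,29,30,31): 0⊕1⊕1⊕1⊕1⊕0⊕1⊕0⊕0⊕1⊕0⊕0⊕0⊕0⊕1⊕0 = 1
s16 (pos 16,17,18,19,20,21,22,23,24,25,26,27,28,29,30,31): 1⊕1⊕1⊕0⊕1⊕1⊕1⊕1⊕0⊕1⊕0⊕0⊕0⊕0⊕1⊕0 = 1
Syndrome s16…s1 = 11100 → error at position 28.
Flip position 28: 1101100011110101110111101000010 → 1101100011110101110111101001010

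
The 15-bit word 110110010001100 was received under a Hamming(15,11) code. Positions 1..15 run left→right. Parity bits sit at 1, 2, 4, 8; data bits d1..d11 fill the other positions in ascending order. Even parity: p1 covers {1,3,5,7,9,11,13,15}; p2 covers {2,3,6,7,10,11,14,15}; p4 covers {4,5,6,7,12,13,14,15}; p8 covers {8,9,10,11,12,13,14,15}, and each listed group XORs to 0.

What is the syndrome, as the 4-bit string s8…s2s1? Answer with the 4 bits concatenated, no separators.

s1 (pos 1,3,5,7,9,11,13,15): 1⊕0⊕1⊕0⊕0⊕0⊕1⊕0 = 1
s2 (pos 2,3,6,7,10,11,14,15): 1⊕0⊕0⊕0⊕0⊕0⊕0⊕0 = 1
s4 (pos 4,5,6,7,12,13,14,15): 1⊕1⊕0⊕0⊕1⊕1⊕0⊕0 = 0
s8 (pos 8,9,10,11,12,13,14,15): 1⊕0⊕0⊕0⊕1⊕1⊕0⊕0 = 1
Syndrome s8…s1 = 1011 → error at position 11.

1011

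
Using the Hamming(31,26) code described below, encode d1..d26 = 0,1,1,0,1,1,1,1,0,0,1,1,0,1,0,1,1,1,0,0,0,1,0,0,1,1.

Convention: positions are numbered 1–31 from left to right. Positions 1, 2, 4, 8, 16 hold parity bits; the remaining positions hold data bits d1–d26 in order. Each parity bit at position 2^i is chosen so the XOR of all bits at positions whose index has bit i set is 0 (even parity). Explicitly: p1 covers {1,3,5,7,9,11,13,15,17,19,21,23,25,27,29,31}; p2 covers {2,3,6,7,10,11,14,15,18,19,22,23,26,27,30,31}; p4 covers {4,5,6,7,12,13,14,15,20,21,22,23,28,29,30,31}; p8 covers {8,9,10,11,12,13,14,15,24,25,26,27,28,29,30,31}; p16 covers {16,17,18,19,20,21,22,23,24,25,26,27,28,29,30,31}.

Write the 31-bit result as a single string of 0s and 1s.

Place data at non-parity positions: p1 p2 0 p4 1 1 0 p8 1 1 1 1 0 0 1 p16 1 0 1 0 1 1 1 0 0 0 1 0 0 1 1
p1 (pos 1,3,5,7,9,11,13,15,17,19,21,23,25,27,29,31): XOR of data positions = 0⊕1⊕0⊕1⊕1⊕0⊕1⊕1⊕1⊕1⊕1⊕0⊕1⊕0⊕1 = 0
p2 (pos 2,3,6,7,10,11,14,15,18,19,22,23,26,27,30,31): XOR of data positions = 0⊕1⊕0⊕1⊕1⊕0⊕1⊕0⊕1⊕1⊕1⊕0⊕1⊕1⊕1 = 0
p4 (pos 4,5,6,7,12,13,14,15,20,21,22,23,28,29,30,31): XOR of data positions = 1⊕1⊕0⊕1⊕0⊕0⊕1⊕0⊕1⊕1⊕1⊕0⊕0⊕1⊕1 = 1
p8 (pos 8,9,10,11,12,13,14,15,24,25,26,27,28,29,30,31): XOR of data positions = 1⊕1⊕1⊕1⊕0⊕0⊕1⊕0⊕0⊕0⊕1⊕0⊕0⊕1⊕1 = 0
p16 (pos 16,17,18,19,20,21,22,23,24,25,26,27,28,29,30,31): XOR of data positions = 1⊕0⊕1⊕0⊕1⊕1⊕1⊕0⊕0⊕0⊕1⊕0⊕0⊕1⊕1 = 0
Codeword: 0001110011110010101011100010011

0001110011110010101011100010011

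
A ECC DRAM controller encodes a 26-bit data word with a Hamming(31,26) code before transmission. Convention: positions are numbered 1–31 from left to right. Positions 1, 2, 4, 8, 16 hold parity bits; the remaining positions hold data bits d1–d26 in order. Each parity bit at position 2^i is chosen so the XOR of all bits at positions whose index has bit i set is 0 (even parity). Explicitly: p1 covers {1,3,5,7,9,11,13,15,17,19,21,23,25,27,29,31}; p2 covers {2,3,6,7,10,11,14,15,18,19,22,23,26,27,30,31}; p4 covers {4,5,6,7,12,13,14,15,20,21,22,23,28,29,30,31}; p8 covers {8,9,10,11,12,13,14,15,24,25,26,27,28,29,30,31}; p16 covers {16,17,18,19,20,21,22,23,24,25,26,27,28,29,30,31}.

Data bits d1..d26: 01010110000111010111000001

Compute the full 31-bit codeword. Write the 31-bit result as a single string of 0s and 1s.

1101101101100000111010111000001

Place data at non-parity positions: p1 p2 0 p4 1 0 1 p8 0 1 1 0 0 0 0 p16 1 1 1 0 1 0 1 1 1 0 0 0 0 0 1
p1 (pos 1,3,5,7,9,11,13,15,17,19,21,23,25,27,29,31): XOR of data positions = 0⊕1⊕1⊕0⊕1⊕0⊕0⊕1⊕1⊕1⊕1⊕1⊕0⊕0⊕1 = 1
p2 (pos 2,3,6,7,10,11,14,15,18,19,22,23,26,27,30,31): XOR of data positions = 0⊕0⊕1⊕1⊕1⊕0⊕0⊕1⊕1⊕0⊕1⊕0⊕0⊕0⊕1 = 1
p4 (pos 4,5,6,7,12,13,14,15,20,21,22,23,28,29,30,31): XOR of data positions = 1⊕0⊕1⊕0⊕0⊕0⊕0⊕0⊕1⊕0⊕1⊕0⊕0⊕0⊕1 = 1
p8 (pos 8,9,10,11,12,13,14,15,24,25,26,27,28,29,30,31): XOR of data positions = 0⊕1⊕1⊕0⊕0⊕0⊕0⊕1⊕1⊕0⊕0⊕0⊕0⊕0⊕1 = 1
p16 (pos 16,17,18,19,20,21,22,23,24,25,26,27,28,29,30,31): XOR of data positions = 1⊕1⊕1⊕0⊕1⊕0⊕1⊕1⊕1⊕0⊕0⊕0⊕0⊕0⊕1 = 0
Codeword: 1101101101100000111010111000001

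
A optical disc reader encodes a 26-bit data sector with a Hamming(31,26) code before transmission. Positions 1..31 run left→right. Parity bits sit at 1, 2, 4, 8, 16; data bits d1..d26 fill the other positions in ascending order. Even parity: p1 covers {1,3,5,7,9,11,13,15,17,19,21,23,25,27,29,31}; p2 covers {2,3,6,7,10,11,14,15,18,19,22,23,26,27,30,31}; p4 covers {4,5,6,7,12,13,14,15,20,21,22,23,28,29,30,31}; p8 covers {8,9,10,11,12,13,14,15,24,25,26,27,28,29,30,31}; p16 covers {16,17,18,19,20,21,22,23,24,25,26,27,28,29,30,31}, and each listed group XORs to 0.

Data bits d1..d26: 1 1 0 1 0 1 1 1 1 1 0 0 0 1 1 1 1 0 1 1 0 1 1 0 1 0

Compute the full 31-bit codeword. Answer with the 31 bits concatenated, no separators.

Place data at non-parity positions: p1 p2 1 p4 1 0 1 p8 0 1 1 1 1 1 0 p16 0 0 1 1 1 1 0 1 1 0 1 1 0 1 0
p1 (pos 1,3,5,7,9,11,13,15,17,19,21,23,25,27,29,31): XOR of data positions = 1⊕1⊕1⊕0⊕1⊕1⊕0⊕0⊕1⊕1⊕0⊕1⊕1⊕0⊕0 = 1
p2 (pos 2,3,6,7,10,11,14,15,18,19,22,23,26,27,30,31): XOR of data positions = 1⊕0⊕1⊕1⊕1⊕1⊕0⊕0⊕1⊕1⊕0⊕0⊕1⊕1⊕0 = 1
p4 (pos 4,5,6,7,12,13,14,15,20,21,22,23,28,29,30,31): XOR of data positions = 1⊕0⊕1⊕1⊕1⊕1⊕0⊕1⊕1⊕1⊕0⊕1⊕0⊕1⊕0 = 0
p8 (pos 8,9,10,11,12,13,14,15,24,25,26,27,28,29,30,31): XOR of data positions = 0⊕1⊕1⊕1⊕1⊕1⊕0⊕1⊕1⊕0⊕1⊕1⊕0⊕1⊕0 = 0
p16 (pos 16,17,18,19,20,21,22,23,24,25,26,27,28,29,30,31): XOR of data positions = 0⊕0⊕1⊕1⊕1⊕1⊕0⊕1⊕1⊕0⊕1⊕1⊕0⊕1⊕0 = 1
Codeword: 1110101001111101001111011011010

1110101001111101001111011011010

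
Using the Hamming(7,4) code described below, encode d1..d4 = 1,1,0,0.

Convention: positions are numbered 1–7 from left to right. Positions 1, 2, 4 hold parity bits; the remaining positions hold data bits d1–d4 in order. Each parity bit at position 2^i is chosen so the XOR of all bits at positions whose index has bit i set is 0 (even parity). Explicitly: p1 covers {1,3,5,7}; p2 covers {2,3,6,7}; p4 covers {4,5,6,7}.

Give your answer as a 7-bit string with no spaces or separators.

0111100

Place data at non-parity positions: p1 p2 1 p4 1 0 0
p1 (pos 1,3,5,7): XOR of data positions = 1⊕1⊕0 = 0
p2 (pos 2,3,6,7): XOR of data positions = 1⊕0⊕0 = 1
p4 (pos 4,5,6,7): XOR of data positions = 1⊕0⊕0 = 1
Codeword: 0111100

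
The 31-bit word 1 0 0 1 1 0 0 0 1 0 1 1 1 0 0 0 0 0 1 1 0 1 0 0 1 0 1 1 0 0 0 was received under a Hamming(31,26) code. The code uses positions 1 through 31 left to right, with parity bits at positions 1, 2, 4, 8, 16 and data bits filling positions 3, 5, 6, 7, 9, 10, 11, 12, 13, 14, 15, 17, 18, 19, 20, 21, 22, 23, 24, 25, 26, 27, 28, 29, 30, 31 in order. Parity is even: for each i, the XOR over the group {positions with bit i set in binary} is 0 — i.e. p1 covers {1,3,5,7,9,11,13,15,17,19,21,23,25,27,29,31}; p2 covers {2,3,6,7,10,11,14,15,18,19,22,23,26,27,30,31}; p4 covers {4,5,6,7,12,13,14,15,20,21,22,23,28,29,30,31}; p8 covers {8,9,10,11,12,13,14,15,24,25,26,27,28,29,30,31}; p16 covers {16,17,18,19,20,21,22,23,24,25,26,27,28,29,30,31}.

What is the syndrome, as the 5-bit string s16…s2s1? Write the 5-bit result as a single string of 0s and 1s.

s1 (pos 1,3,5,7,9,11,13,15,17,19,21,23,25,27,29,31): 1⊕0⊕1⊕0⊕1⊕1⊕1⊕0⊕0⊕1⊕0⊕0⊕1⊕1⊕0⊕0 = 0
s2 (pos 2,3,6,7,10,11,14,15,18,19,22,23,26,27,30,31): 0⊕0⊕0⊕0⊕0⊕1⊕0⊕0⊕0⊕1⊕1⊕0⊕0⊕1⊕0⊕0 = 0
s4 (pos 4,5,6,7,12,13,14,15,20,21,22,23,28,29,30,31): 1⊕1⊕0⊕0⊕1⊕1⊕0⊕0⊕1⊕0⊕1⊕0⊕1⊕0⊕0⊕0 = 1
s8 (pos 8,9,10,11,12,13,14,15,24,25,26,27,28,29,30,31): 0⊕1⊕0⊕1⊕1⊕1⊕0⊕0⊕0⊕1⊕0⊕1⊕1⊕0⊕0⊕0 = 1
s16 (pos 16,17,18,19,20,21,22,23,24,25,26,27,28,29,30,31): 0⊕0⊕0⊕1⊕1⊕0⊕1⊕0⊕0⊕1⊕0⊕1⊕1⊕0⊕0⊕0 = 0
Syndrome s16…s1 = 01100 → error at position 12.

01100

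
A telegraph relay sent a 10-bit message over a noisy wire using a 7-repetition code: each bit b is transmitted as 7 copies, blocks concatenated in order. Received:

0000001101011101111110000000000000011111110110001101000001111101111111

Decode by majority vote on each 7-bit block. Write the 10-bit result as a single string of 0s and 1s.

0110010011

Block 1 (0000001): 1 one → 0
Block 2 (1010111): 5 ones → 1
Block 3 (0111111): 6 ones → 1
Block 4 (0000000): 0 ones → 0
Block 5 (0000000): 0 ones → 0
Block 6 (1111111): 7 ones → 1
Block 7 (0110001): 3 ones → 0
Block 8 (1010000): 2 ones → 0
Block 9 (0111110): 5 ones → 1
Block 10 (1111111): 7 ones → 1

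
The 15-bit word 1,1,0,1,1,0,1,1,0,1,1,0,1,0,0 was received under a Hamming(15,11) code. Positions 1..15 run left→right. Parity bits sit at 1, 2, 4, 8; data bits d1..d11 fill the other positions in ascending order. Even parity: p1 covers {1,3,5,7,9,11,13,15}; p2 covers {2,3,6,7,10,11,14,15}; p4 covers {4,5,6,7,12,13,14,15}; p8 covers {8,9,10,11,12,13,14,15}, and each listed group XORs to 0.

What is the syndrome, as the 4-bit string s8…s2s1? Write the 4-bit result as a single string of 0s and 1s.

s1 (pos 1,3,5,7,9,11,13,15): 1⊕0⊕1⊕1⊕0⊕1⊕1⊕0 = 1
s2 (pos 2,3,6,7,10,11,14,15): 1⊕0⊕0⊕1⊕1⊕1⊕0⊕0 = 0
s4 (pos 4,5,6,7,12,13,14,15): 1⊕1⊕0⊕1⊕0⊕1⊕0⊕0 = 0
s8 (pos 8,9,10,11,12,13,14,15): 1⊕0⊕1⊕1⊕0⊕1⊕0⊕0 = 0
Syndrome s8…s1 = 0001 → error at position 1.

0001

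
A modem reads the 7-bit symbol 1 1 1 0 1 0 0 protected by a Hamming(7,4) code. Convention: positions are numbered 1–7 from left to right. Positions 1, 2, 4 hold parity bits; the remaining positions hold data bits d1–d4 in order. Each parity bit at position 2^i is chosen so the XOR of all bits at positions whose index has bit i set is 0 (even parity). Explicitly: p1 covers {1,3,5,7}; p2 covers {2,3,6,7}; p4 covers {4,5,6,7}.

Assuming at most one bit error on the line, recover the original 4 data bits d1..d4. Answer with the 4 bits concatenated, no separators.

1000

s1 (pos 1,3,5,7): 1⊕1⊕1⊕0 = 1
s2 (pos 2,3,6,7): 1⊕1⊕0⊕0 = 0
s4 (pos 4,5,6,7): 0⊕1⊕0⊕0 = 1
Syndrome s4…s1 = 101 → error at position 5.
Flip position 5: 1110100 → 1110000
Read data bits from positions 3,5,6,7: 1000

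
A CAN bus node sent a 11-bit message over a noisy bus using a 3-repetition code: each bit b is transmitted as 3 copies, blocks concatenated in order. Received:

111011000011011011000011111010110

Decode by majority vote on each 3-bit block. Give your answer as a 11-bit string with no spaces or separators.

11011101101

Block 1 (111): 3 ones → 1
Block 2 (011): 2 ones → 1
Block 3 (000): 0 ones → 0
Block 4 (011): 2 ones → 1
Block 5 (011): 2 ones → 1
Block 6 (011): 2 ones → 1
Block 7 (000): 0 ones → 0
Block 8 (011): 2 ones → 1
Block 9 (111): 3 ones → 1
Block 10 (010): 1 one → 0
Block 11 (110): 2 ones → 1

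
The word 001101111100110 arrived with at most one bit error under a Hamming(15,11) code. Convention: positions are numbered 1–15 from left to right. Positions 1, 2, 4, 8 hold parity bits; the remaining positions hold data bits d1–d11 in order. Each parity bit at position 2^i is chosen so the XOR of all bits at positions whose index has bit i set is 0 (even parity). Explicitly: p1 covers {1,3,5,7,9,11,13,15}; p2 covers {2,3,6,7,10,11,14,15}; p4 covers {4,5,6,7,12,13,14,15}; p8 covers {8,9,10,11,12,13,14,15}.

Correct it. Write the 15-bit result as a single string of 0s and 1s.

001101111100100

s1 (pos 1,3,5,7,9,11,13,15): 0⊕1⊕0⊕1⊕1⊕0⊕1⊕0 = 0
s2 (pos 2,3,6,7,10,11,14,15): 0⊕1⊕1⊕1⊕1⊕0⊕1⊕0 = 1
s4 (pos 4,5,6,7,12,13,14,15): 1⊕0⊕1⊕1⊕0⊕1⊕1⊕0 = 1
s8 (pos 8,9,10,11,12,13,14,15): 1⊕1⊕1⊕0⊕0⊕1⊕1⊕0 = 1
Syndrome s8…s1 = 1110 → error at position 14.
Flip position 14: 001101111100110 → 001101111100100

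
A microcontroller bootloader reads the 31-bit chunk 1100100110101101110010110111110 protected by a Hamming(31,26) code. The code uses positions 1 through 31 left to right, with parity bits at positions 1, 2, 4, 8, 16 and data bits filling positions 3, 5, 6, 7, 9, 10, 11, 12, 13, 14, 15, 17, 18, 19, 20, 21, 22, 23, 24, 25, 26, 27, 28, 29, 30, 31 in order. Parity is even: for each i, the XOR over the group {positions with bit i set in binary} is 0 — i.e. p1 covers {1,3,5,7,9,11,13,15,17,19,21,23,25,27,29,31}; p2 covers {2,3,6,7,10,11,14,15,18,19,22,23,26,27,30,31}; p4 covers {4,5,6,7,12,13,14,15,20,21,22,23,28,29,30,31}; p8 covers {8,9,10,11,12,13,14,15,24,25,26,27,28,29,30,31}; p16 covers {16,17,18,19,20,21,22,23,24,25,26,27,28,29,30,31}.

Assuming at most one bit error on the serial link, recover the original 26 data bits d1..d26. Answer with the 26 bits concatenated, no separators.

s1 (pos 1,3,5,7,9,11,13,15,17,19,21,23,25,27,29,31): 1⊕0⊕1⊕0⊕1⊕1⊕1⊕0⊕1⊕0⊕1⊕1⊕0⊕1⊕1⊕0 = 0
s2 (pos 2,3,6,7,10,11,14,15,18,19,22,23,26,27,30,31): 1⊕0⊕0⊕0⊕0⊕1⊕1⊕0⊕1⊕0⊕0⊕1⊕1⊕1⊕1⊕0 = 0
s4 (pos 4,5,6,7,12,13,14,15,20,21,22,23,28,29,30,31): 0⊕1⊕0⊕0⊕0⊕1⊕1⊕0⊕0⊕1⊕0⊕1⊕1⊕1⊕1⊕0 = 0
s8 (pos 8,9,10,11,12,13,14,15,24,25,26,27,28,29,30,31): 1⊕1⊕0⊕1⊕0⊕1⊕1⊕0⊕1⊕0⊕1⊕1⊕1⊕1⊕1⊕0 = 1
s16 (pos 16,17,18,19,20,21,22,23,24,25,26,27,28,29,30,31): 1⊕1⊕1⊕0⊕0⊕1⊕0⊕1⊕1⊕0⊕1⊕1⊕1⊕1⊕1⊕0 = 1
Syndrome s16…s1 = 11000 → error at position 24.
Flip position 24: 1100100110101101110010110111110 → 1100100110101101110010100111110
Read data bits from positions 3,5,6,7,9,10,11,12,13,14,15,17,18,19,20,21,22,23,24,25,26,27,28,29,30,31: 01001010110110010100111110

01001010110110010100111110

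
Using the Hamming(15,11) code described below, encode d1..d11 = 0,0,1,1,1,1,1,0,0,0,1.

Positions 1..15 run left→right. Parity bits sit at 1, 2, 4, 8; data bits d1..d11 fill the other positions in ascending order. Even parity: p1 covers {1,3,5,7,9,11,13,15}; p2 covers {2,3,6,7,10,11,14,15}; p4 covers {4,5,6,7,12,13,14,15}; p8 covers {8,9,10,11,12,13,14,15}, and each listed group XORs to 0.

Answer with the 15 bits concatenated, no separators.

010101101110001

Place data at non-parity positions: p1 p2 0 p4 0 1 1 p8 1 1 1 0 0 0 1
p1 (pos 1,3,5,7,9,11,13,15): XOR of data positions = 0⊕0⊕1⊕1⊕1⊕0⊕1 = 0
p2 (pos 2,3,6,7,10,11,14,15): XOR of data positions = 0⊕1⊕1⊕1⊕1⊕0⊕1 = 1
p4 (pos 4,5,6,7,12,13,14,15): XOR of data positions = 0⊕1⊕1⊕0⊕0⊕0⊕1 = 1
p8 (pos 8,9,10,11,12,13,14,15): XOR of data positions = 1⊕1⊕1⊕0⊕0⊕0⊕1 = 0
Codeword: 010101101110001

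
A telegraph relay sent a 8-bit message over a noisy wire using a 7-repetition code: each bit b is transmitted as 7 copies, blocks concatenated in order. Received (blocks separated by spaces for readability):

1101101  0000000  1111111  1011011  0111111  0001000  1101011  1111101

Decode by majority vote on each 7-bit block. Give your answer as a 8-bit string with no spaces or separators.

10111011

Block 1 (1101101): 5 ones → 1
Block 2 (0000000): 0 ones → 0
Block 3 (1111111): 7 ones → 1
Block 4 (1011011): 5 ones → 1
Block 5 (0111111): 6 ones → 1
Block 6 (0001000): 1 one → 0
Block 7 (1101011): 5 ones → 1
Block 8 (1111101): 6 ones → 1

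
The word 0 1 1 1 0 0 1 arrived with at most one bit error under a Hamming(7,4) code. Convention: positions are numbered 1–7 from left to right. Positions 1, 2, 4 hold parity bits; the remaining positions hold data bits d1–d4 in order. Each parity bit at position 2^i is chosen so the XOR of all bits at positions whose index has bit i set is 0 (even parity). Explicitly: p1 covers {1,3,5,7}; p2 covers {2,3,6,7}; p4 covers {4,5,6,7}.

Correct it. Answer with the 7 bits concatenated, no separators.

0011001

s1 (pos 1,3,5,7): 0⊕1⊕0⊕1 = 0
s2 (pos 2,3,6,7): 1⊕1⊕0⊕1 = 1
s4 (pos 4,5,6,7): 1⊕0⊕0⊕1 = 0
Syndrome s4…s1 = 010 → error at position 2.
Flip position 2: 0111001 → 0011001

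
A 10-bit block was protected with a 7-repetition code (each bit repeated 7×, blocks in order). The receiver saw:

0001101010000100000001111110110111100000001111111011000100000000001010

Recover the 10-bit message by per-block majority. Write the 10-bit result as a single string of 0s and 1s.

0001101000

Block 1 (0001101): 3 ones → 0
Block 2 (0100001): 2 ones → 0
Block 3 (0000000): 0 ones → 0
Block 4 (1111110): 6 ones → 1
Block 5 (1101111): 6 ones → 1
Block 6 (0000000): 0 ones → 0
Block 7 (1111111): 7 ones → 1
Block 8 (0110001): 3 ones → 0
Block 9 (0000000): 0 ones → 0
Block 10 (0001010): 2 ones → 0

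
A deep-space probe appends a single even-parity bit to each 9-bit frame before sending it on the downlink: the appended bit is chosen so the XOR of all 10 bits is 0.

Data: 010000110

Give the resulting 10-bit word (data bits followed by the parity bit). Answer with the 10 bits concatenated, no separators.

0100001101

XOR of the 9 data bits: 0⊕1⊕0⊕0⊕0⊕0⊕1⊕1⊕0 = 1
Parity bit = 1 (so all 10 bits XOR to 0).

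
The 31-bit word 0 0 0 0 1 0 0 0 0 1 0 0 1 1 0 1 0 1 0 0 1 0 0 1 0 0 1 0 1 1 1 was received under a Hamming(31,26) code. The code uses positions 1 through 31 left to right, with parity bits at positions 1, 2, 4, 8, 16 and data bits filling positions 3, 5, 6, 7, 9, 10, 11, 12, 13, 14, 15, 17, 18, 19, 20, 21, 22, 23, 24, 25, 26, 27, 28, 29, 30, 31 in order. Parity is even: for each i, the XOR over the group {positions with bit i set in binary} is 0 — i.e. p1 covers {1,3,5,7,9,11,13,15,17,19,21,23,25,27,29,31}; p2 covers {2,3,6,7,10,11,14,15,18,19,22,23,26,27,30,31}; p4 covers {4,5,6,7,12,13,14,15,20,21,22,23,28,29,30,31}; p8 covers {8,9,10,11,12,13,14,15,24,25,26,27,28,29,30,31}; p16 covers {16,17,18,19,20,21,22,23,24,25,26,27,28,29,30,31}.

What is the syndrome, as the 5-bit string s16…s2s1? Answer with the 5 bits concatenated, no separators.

00100

s1 (pos 1,3,5,7,9,11,13,15,17,19,21,23,25,27,29,31): 0⊕0⊕1⊕0⊕0⊕0⊕1⊕0⊕0⊕0⊕1⊕0⊕0⊕1⊕1⊕1 = 0
s2 (pos 2,3,6,7,10,11,14,15,18,19,22,23,26,27,30,31): 0⊕0⊕0⊕0⊕1⊕0⊕1⊕0⊕1⊕0⊕0⊕0⊕0⊕1⊕1⊕1 = 0
s4 (pos 4,5,6,7,12,13,14,15,20,21,22,23,28,29,30,31): 0⊕1⊕0⊕0⊕0⊕1⊕1⊕0⊕0⊕1⊕0⊕0⊕0⊕1⊕1⊕1 = 1
s8 (pos 8,9,10,11,12,13,14,15,24,25,26,27,28,29,30,31): 0⊕0⊕1⊕0⊕0⊕1⊕1⊕0⊕1⊕0⊕0⊕1⊕0⊕1⊕1⊕1 = 0
s16 (pos 16,17,18,19,20,21,22,23,24,25,26,27,28,29,30,31): 1⊕0⊕1⊕0⊕0⊕1⊕0⊕0⊕1⊕0⊕0⊕1⊕0⊕1⊕1⊕1 = 0
Syndrome s16…s1 = 00100 → error at position 4.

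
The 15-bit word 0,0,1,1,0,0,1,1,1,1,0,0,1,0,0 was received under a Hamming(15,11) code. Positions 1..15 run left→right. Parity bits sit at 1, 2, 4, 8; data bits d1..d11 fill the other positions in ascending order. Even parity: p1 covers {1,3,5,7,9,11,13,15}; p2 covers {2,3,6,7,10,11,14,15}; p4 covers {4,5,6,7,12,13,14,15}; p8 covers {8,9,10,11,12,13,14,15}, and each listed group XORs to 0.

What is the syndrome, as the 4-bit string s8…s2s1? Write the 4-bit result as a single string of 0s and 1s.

s1 (pos 1,3,5,7,9,11,13,15): 0⊕1⊕0⊕1⊕1⊕0⊕1⊕0 = 0
s2 (pos 2,3,6,7,10,11,14,15): 0⊕1⊕0⊕1⊕1⊕0⊕0⊕0 = 1
s4 (pos 4,5,6,7,12,13,14,15): 1⊕0⊕0⊕1⊕0⊕1⊕0⊕0 = 1
s8 (pos 8,9,10,11,12,13,14,15): 1⊕1⊕1⊕0⊕0⊕1⊕0⊕0 = 0
Syndrome s8…s1 = 0110 → error at position 6.

0110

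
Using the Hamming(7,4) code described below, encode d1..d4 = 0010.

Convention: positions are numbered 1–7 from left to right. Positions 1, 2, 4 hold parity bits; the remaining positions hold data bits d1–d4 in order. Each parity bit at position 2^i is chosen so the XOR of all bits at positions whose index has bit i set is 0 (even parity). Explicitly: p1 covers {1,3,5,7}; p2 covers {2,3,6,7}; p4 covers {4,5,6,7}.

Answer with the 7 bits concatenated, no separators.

0101010

Place data at non-parity positions: p1 p2 0 p4 0 1 0
p1 (pos 1,3,5,7): XOR of data positions = 0⊕0⊕0 = 0
p2 (pos 2,3,6,7): XOR of data positions = 0⊕1⊕0 = 1
p4 (pos 4,5,6,7): XOR of data positions = 0⊕1⊕0 = 1
Codeword: 0101010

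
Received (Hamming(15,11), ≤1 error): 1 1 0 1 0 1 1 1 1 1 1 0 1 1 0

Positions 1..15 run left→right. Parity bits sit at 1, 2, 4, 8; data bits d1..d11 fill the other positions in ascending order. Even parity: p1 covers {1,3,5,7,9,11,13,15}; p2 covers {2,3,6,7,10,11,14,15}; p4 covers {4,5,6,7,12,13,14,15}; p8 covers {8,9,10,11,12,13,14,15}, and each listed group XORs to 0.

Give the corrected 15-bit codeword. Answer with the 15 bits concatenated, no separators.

110111111110110

s1 (pos 1,3,5,7,9,11,13,15): 1⊕0⊕0⊕1⊕1⊕1⊕1⊕0 = 1
s2 (pos 2,3,6,7,10,11,14,15): 1⊕0⊕1⊕1⊕1⊕1⊕1⊕0 = 0
s4 (pos 4,5,6,7,12,13,14,15): 1⊕0⊕1⊕1⊕0⊕1⊕1⊕0 = 1
s8 (pos 8,9,10,11,12,13,14,15): 1⊕1⊕1⊕1⊕0⊕1⊕1⊕0 = 0
Syndrome s8…s1 = 0101 → error at position 5.
Flip position 5: 110101111110110 → 110111111110110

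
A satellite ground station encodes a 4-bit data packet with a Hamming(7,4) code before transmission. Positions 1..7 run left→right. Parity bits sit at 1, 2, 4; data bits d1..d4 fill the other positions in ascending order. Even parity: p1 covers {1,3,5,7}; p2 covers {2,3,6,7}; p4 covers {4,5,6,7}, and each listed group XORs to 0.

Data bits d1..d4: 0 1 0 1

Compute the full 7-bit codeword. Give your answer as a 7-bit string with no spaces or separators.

Place data at non-parity positions: p1 p2 0 p4 1 0 1
p1 (pos 1,3,5,7): XOR of data positions = 0⊕1⊕1 = 0
p2 (pos 2,3,6,7): XOR of data positions = 0⊕0⊕1 = 1
p4 (pos 4,5,6,7): XOR of data positions = 1⊕0⊕1 = 0
Codeword: 0100101

0100101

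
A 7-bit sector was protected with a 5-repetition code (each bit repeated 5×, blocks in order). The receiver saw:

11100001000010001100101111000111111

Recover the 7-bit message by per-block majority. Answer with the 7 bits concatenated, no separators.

Block 1 (11100): 3 ones → 1
Block 2 (00100): 1 one → 0
Block 3 (00100): 1 one → 0
Block 4 (01100): 2 ones → 0
Block 5 (10111): 4 ones → 1
Block 6 (10001): 2 ones → 0
Block 7 (11111): 5 ones → 1

1000101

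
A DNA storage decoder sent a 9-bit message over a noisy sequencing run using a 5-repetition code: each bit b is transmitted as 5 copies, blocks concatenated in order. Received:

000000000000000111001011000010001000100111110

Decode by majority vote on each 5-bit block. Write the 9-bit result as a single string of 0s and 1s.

000110001

Block 1 (00000): 0 ones → 0
Block 2 (00000): 0 ones → 0
Block 3 (00000): 0 ones → 0
Block 4 (11100): 3 ones → 1
Block 5 (10110): 3 ones → 1
Block 6 (00010): 1 one → 0
Block 7 (00100): 1 one → 0
Block 8 (01001): 2 ones → 0
Block 9 (11110): 4 ones → 1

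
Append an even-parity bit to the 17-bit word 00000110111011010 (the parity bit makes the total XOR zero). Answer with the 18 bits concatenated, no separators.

XOR of the 17 data bits: 0⊕0⊕0⊕0⊕0⊕1⊕1⊕0⊕1⊕1⊕1⊕0⊕1⊕1⊕0⊕1⊕0 = 0
Parity bit = 0 (so all 18 bits XOR to 0).

000001101110110100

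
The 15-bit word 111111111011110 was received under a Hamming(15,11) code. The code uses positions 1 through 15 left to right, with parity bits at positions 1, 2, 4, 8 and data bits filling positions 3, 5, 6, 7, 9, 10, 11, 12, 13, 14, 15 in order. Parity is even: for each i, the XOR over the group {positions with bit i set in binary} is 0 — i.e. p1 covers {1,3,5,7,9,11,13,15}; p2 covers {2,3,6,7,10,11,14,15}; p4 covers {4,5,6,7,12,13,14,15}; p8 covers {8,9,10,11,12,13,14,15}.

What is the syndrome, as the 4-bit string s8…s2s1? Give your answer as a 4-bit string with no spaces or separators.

s1 (pos 1,3,5,7,9,11,13,15): 1⊕1⊕1⊕1⊕1⊕1⊕1⊕0 = 1
s2 (pos 2,3,6,7,10,11,14,15): 1⊕1⊕1⊕1⊕0⊕1⊕1⊕0 = 0
s4 (pos 4,5,6,7,12,13,14,15): 1⊕1⊕1⊕1⊕1⊕1⊕1⊕0 = 1
s8 (pos 8,9,10,11,12,13,14,15): 1⊕1⊕0⊕1⊕1⊕1⊕1⊕0 = 0
Syndrome s8…s1 = 0101 → error at position 5.

0101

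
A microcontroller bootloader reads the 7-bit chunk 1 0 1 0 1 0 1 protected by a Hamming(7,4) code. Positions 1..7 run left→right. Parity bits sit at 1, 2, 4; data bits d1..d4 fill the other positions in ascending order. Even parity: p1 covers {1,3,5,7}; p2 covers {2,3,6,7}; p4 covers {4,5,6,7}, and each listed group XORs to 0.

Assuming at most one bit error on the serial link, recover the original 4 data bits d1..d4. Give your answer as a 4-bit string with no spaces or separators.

1101

s1 (pos 1,3,5,7): 1⊕1⊕1⊕1 = 0
s2 (pos 2,3,6,7): 0⊕1⊕0⊕1 = 0
s4 (pos 4,5,6,7): 0⊕1⊕0⊕1 = 0
Syndrome s4…s1 = 000 → no error.
Read data bits from positions 3,5,6,7: 1101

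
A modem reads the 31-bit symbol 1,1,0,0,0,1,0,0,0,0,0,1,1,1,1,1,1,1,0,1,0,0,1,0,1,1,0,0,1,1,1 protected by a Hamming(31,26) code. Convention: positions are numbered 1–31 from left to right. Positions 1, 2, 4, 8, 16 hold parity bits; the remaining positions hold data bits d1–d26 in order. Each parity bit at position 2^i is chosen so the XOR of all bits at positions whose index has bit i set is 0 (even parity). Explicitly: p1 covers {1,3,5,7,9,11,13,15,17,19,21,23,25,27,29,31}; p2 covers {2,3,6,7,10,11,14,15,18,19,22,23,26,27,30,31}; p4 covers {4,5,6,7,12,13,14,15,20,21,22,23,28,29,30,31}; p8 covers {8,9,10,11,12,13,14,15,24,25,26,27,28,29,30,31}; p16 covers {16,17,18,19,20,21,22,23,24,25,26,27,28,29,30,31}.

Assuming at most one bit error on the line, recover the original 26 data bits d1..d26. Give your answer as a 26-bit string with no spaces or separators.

00100101111110100101100111

s1 (pos 1,3,5,7,9,11,13,15,17,19,21,23,25,27,29,31): 1⊕0⊕0⊕0⊕0⊕0⊕1⊕1⊕1⊕0⊕0⊕1⊕1⊕0⊕1⊕1 = 0
s2 (pos 2,3,6,7,10,11,14,15,18,19,22,23,26,27,30,31): 1⊕0⊕1⊕0⊕0⊕0⊕1⊕1⊕1⊕0⊕0⊕1⊕1⊕0⊕1⊕1 = 1
s4 (pos 4,5,6,7,12,13,14,15,20,21,22,23,28,29,30,31): 0⊕0⊕1⊕0⊕1⊕1⊕1⊕1⊕1⊕0⊕0⊕1⊕0⊕1⊕1⊕1 = 0
s8 (pos 8,9,10,11,12,13,14,15,24,25,26,27,28,29,30,31): 0⊕0⊕0⊕0⊕1⊕1⊕1⊕1⊕0⊕1⊕1⊕0⊕0⊕1⊕1⊕1 = 1
s16 (pos 16,17,18,19,20,21,22,23,24,25,26,27,28,29,30,31): 1⊕1⊕1⊕0⊕1⊕0⊕0⊕1⊕0⊕1⊕1⊕0⊕0⊕1⊕1⊕1 = 0
Syndrome s16…s1 = 01010 → error at position 10.
Flip position 10: 1100010000011111110100101100111 → 1100010001011111110100101100111
Read data bits from positions 3,5,6,7,9,10,11,12,13,14,15,17,18,19,20,21,22,23,24,25,26,27,28,29,30,31: 00100101111110100101100111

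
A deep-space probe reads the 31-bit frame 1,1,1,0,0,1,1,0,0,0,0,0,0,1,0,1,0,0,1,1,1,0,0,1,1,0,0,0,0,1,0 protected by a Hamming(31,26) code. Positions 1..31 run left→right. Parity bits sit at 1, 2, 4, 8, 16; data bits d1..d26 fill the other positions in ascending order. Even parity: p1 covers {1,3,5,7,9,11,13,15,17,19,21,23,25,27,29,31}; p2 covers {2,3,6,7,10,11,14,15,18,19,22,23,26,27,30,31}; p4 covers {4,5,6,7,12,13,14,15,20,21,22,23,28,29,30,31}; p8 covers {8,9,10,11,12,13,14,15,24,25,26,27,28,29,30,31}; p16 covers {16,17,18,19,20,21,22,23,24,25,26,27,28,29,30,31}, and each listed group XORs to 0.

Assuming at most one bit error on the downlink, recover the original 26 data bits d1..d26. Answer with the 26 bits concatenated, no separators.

10110000010011110011000010

s1 (pos 1,3,5,7,9,11,13,15,17,19,21,23,25,27,29,31): 1⊕1⊕0⊕1⊕0⊕0⊕0⊕0⊕0⊕1⊕1⊕0⊕1⊕0⊕0⊕0 = 0
s2 (pos 2,3,6,7,10,11,14,15,18,19,22,23,26,27,30,31): 1⊕1⊕1⊕1⊕0⊕0⊕1⊕0⊕0⊕1⊕0⊕0⊕0⊕0⊕1⊕0 = 1
s4 (pos 4,5,6,7,12,13,14,15,20,21,22,23,28,29,30,31): 0⊕0⊕1⊕1⊕0⊕0⊕1⊕0⊕1⊕1⊕0⊕0⊕0⊕0⊕1⊕0 = 0
s8 (pos 8,9,10,11,12,13,14,15,24,25,26,27,28,29,30,31): 0⊕0⊕0⊕0⊕0⊕0⊕1⊕0⊕1⊕1⊕0⊕0⊕0⊕0⊕1⊕0 = 0
s16 (pos 16,17,18,19,20,21,22,23,24,25,26,27,28,29,30,31): 1⊕0⊕0⊕1⊕1⊕1⊕0⊕0⊕1⊕1⊕0⊕0⊕0⊕0⊕1⊕0 = 1
Syndrome s16…s1 = 10010 → error at position 18.
Flip position 18: 1110011000000101001110011000010 → 1110011000000101011110011000010
Read data bits from positions 3,5,6,7,9,10,11,12,13,14,15,17,18,19,20,21,22,23,24,25,26,27,28,29,30,31: 10110000010011110011000010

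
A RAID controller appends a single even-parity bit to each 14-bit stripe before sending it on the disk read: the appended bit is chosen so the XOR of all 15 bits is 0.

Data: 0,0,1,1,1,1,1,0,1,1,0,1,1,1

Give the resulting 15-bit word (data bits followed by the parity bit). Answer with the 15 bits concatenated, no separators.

XOR of the 14 data bits: 0⊕0⊕1⊕1⊕1⊕1⊕1⊕0⊕1⊕1⊕0⊕1⊕1⊕1 = 0
Parity bit = 0 (so all 15 bits XOR to 0).

001111101101110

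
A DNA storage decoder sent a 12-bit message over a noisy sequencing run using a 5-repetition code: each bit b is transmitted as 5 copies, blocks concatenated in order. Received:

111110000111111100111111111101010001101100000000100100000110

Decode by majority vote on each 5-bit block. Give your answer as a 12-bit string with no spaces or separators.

Block 1 (11111): 5 ones → 1
Block 2 (00001): 1 one → 0
Block 3 (11111): 5 ones → 1
Block 4 (10011): 3 ones → 1
Block 5 (11111): 5 ones → 1
Block 6 (11101): 4 ones → 1
Block 7 (01000): 1 one → 0
Block 8 (11011): 4 ones → 1
Block 9 (00000): 0 ones → 0
Block 10 (00010): 1 one → 0
Block 11 (01000): 1 one → 0
Block 12 (00110): 2 ones → 0

101111010000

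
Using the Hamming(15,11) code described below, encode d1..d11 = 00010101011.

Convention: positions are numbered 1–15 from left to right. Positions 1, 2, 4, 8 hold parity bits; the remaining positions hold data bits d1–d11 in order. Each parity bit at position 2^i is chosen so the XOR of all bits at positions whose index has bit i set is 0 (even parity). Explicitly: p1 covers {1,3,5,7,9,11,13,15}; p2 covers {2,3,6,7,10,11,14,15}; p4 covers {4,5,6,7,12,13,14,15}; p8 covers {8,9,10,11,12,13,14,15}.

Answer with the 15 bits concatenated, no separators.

Place data at non-parity positions: p1 p2 0 p4 0 0 1 p8 0 1 0 1 0 1 1
p1 (pos 1,3,5,7,9,11,13,15): XOR of data positions = 0⊕0⊕1⊕0⊕0⊕0⊕1 = 0
p2 (pos 2,3,6,7,10,11,14,15): XOR of data positions = 0⊕0⊕1⊕1⊕0⊕1⊕1 = 0
p4 (pos 4,5,6,7,12,13,14,15): XOR of data positions = 0⊕0⊕1⊕1⊕0⊕1⊕1 = 0
p8 (pos 8,9,10,11,12,13,14,15): XOR of data positions = 0⊕1⊕0⊕1⊕0⊕1⊕1 = 0
Codeword: 000000100101011

000000100101011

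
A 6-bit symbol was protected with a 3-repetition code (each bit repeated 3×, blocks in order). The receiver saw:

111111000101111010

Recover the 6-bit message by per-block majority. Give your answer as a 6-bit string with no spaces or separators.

110110

Block 1 (111): 3 ones → 1
Block 2 (111): 3 ones → 1
Block 3 (000): 0 ones → 0
Block 4 (101): 2 ones → 1
Block 5 (111): 3 ones → 1
Block 6 (010): 1 one → 0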